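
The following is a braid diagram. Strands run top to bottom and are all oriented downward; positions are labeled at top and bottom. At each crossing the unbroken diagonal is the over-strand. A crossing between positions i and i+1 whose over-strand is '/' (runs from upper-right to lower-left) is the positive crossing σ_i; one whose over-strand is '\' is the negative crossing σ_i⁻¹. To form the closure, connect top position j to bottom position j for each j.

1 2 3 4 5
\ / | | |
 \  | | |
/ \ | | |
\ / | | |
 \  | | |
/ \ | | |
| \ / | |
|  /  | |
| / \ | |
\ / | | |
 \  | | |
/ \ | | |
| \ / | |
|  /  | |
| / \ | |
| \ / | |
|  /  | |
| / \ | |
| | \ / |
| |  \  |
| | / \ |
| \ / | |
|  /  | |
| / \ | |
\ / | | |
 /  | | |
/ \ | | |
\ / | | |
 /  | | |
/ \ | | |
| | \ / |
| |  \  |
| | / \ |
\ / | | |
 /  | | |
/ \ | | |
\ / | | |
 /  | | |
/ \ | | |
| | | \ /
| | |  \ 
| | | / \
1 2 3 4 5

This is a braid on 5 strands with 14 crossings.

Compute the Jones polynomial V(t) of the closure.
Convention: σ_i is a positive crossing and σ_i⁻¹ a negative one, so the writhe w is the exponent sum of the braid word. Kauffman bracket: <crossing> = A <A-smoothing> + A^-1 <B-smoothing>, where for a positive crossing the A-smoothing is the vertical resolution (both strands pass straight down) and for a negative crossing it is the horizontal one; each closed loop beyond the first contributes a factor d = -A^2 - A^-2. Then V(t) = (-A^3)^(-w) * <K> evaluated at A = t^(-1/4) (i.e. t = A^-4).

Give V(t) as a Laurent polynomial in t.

Reading the diagram top to bottom ('/'-over between positions i,i+1 = s_i, '\'-over = s_i^-1): braid word = s1^-1 s1^-1 s2 s1^-1 s2 s2 s3^-1 s2 s1 s1 s3^-1 s1 s1 s4^-1.
The presented braid s1^-1 s1^-1 s2 s1^-1 s2 s2 s3^-1 s2 s1 s1 s3^-1 s1 s1 s4^-1 on 5 strands reduces by inverse Markov moves (closure unchanged at each step):
  Destabilize: the word has the form β·s4^-1 where s4^-1 occurs only as the final letter (β ∈ B_4); drop it and the last strand → 4 strands.
  Deconjugate: the word is γ·β·γ⁻¹ with γ = s1^-1 s1^-1 (prefix) and γ⁻¹ = s1 s1 (suffix); strip both.
Reduced to β = s2 s1^-1 s2 s2 s3^-1 s2 s1 s1 s3^-1 on 4 strands, 9 crossings.
Compute on β:
Braid: s2 s1^-1 s2 s2 s3^-1 s2 s1 s1 s3^-1 on 4 strands, 9 crossings.
Writhe w = (#positive) - (#negative) = 6 - 3 = 3.
Enumerate smoothing states for the bracket polynomial. There are 2^9 = 512 states.
Each crossing splits two ways (0=vertical, 1=horizontal). The state's weight is A^(#A-smoothings - #B-smoothings) * d^(loops - 1).
Tabulate the states by total A-exponent and number of loops L (A-exp: L × count):
  A^9: L=3 ×1
  A^7: L=2 ×6, L=4 ×3
  A^5: L=1 ×11, L=3 ×24, L=5 ×1
  A^3: L=2 ×68, L=4 ×16
  A^1: L=1 ×38, L=3 ×85, L=5 ×3
  A^-1: L=2 ×77, L=4 ×49
  A^-3: L=3 ×69, L=5 ×15
  A^-5: L=4 ×34, L=6 ×2
  A^-7: L=5 ×9
  A^-9: L=6 ×1
Each group contributes A^e * Σ count * d^(L-1):
Powers of d = -A^2 - A^-2: d^2 = A^4 + 2 + A^-4; d^3 = -A^6 - 3*A^2 - 3*A^-2 - A^-6; d^4 = A^8 + 4*A^4 + 6 + 4*A^-4 + A^-8; d^5 = -A^10 - 5*A^6 - 10*A^2 - 10*A^-2 - 5*A^-6 - A^-10.
  A^9 * (d^2) = A^13 + 2*A^9 + A^5
  A^7 * (6*d + 3*d^3) = -3*A^13 - 15*A^9 - 15*A^5 - 3*A
  A^5 * (11 + 24*d^2 + d^4) = A^13 + 28*A^9 + 65*A^5 + 28*A + A^-3
  A^3 * (68*d + 16*d^3) = -16*A^9 - 116*A^5 - 116*A - 16*A^-3
  A^1 * (38 + 85*d^2 + 3*d^4) = 3*A^9 + 97*A^5 + 226*A + 97*A^-3 + 3*A^-7
  A^-1 * (77*d + 49*d^3) = -49*A^5 - 224*A - 224*A^-3 - 49*A^-7
  A^-3 * (69*d^2 + 15*d^4) = 15*A^5 + 129*A + 228*A^-3 + 129*A^-7 + 15*A^-11
  A^-5 * (34*d^3 + 2*d^5) = -2*A^5 - 44*A - 122*A^-3 - 122*A^-7 - 44*A^-11 - 2*A^-15
  A^-7 * (9*d^4) = 9*A + 36*A^-3 + 54*A^-7 + 36*A^-11 + 9*A^-15
  A^-9 * (d^5) = -A - 5*A^-3 - 10*A^-7 - 10*A^-11 - 5*A^-15 - A^-19
Summing the groups: <K> = -A^13 + 2*A^9 - 4*A^5 + 4*A - 5*A^-3 + 5*A^-7 - 3*A^-11 + 2*A^-15 - A^-19
Normalise by the writhe: (-A^3)^(-w) = (-A^3)^(-3) = -A^-9, so f(A) = -A^-9 * <K> = A^4 - 2 + 4*A^-4 - 4*A^-8 + 5*A^-12 - 5*A^-16 + 3*A^-20 - 2*A^-24 + A^-28.
Substitute A = t^(-1/4), i.e. A^e → t^(-e/4): V(t) = t^7 - 2*t^6 + 3*t^5 - 5*t^4 + 5*t^3 - 4*t^2 + 4*t - 2 + t^-1

Answer: t^7 - 2*t^6 + 3*t^5 - 5*t^4 + 5*t^3 - 4*t^2 + 4*t - 2 + t^-1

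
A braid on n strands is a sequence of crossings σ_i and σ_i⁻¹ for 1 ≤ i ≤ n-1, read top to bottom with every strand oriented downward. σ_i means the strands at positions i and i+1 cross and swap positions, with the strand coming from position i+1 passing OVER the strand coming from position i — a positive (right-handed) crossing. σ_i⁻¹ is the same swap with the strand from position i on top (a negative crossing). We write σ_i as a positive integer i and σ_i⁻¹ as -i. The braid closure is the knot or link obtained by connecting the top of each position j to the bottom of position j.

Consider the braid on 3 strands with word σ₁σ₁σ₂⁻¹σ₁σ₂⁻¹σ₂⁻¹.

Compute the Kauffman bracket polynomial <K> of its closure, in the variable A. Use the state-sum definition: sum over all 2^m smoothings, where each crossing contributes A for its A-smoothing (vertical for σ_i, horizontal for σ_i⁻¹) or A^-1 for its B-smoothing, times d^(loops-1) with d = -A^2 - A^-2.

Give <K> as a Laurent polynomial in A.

-A^12 + 2*A^8 - 2*A^4 + 3 - 2*A^-4 + 2*A^-8 - A^-12

Derivation:
Braid: s1 s1 s2^-1 s1 s2^-1 s2^-1 on 3 strands, 6 crossings.
Writhe w = (#positive) - (#negative) = 3 - 3 = 0.
Enumerate smoothing states for the bracket polynomial. There are 2^6 = 64 states.
Smooth each crossing (0=||, 1=⌣⌢); contribution A^(Σ sign_k(1-2s_k)) * d^(L-1).
Tabulate the states by total A-exponent and number of loops L (A-exp: L × count):
  A^6: L=4 ×1
  A^4: L=3 ×6
  A^2: L=2 ×14, L=4 ×1
  A^0: L=1 ×13, L=3 ×7
  A^-2: L=2 ×14, L=4 ×1
  A^-4: L=3 ×6
  A^-6: L=4 ×1
Each group contributes A^e * Σ count * d^(L-1):
Powers of d = -A^2 - A^-2: d^2 = A^4 + 2 + A^-4; d^3 = -A^6 - 3*A^2 - 3*A^-2 - A^-6.
  A^6 * (d^3) = -A^12 - 3*A^8 - 3*A^4 - 1
  A^4 * (6*d^2) = 6*A^8 + 12*A^4 + 6
  A^2 * (14*d + d^3) = -A^8 - 17*A^4 - 17 - A^-4
  A^0 * (13 + 7*d^2) = 7*A^4 + 27 + 7*A^-4
  A^-2 * (14*d + d^3) = -A^4 - 17 - 17*A^-4 - A^-8
  A^-4 * (6*d^2) = 6 + 12*A^-4 + 6*A^-8
  A^-6 * (d^3) = -1 - 3*A^-4 - 3*A^-8 - A^-12
Summing the groups: <K> = -A^12 + 2*A^8 - 2*A^4 + 3 - 2*A^-4 + 2*A^-8 - A^-12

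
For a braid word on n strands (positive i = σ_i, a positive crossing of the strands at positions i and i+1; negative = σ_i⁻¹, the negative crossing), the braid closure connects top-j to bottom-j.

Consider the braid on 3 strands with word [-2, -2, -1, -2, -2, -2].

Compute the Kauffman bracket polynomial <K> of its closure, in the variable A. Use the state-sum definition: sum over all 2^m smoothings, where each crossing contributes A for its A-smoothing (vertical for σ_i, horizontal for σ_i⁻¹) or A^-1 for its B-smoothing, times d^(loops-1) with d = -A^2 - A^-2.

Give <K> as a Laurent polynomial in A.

Braid: s2^-1 s2^-1 s1^-1 s2^-1 s2^-1 s2^-1 on 3 strands, 6 crossings.
Writhe w = (#positive) - (#negative) = 0 - 6 = -6.
State-sum expansion of <K>. There are 2^6 = 64 states.
For each crossing: s=0 is the vertical smoothing, s=1 horizontal. Crossing k contributes A^(sign_k * (1 - 2*s_k)); loop factor d = -A^2 - A^-2.
Tabulate the states by total A-exponent and number of loops L (A-exp: L × count):
  A^6: L=5 ×1
  A^4: L=4 ×5, L=6 ×1
  A^2: L=3 ×10, L=5 ×5
  A^0: L=2 ×10, L=4 ×10
  A^-2: L=1 ×5, L=3 ×10
  A^-4: L=2 ×6
  A^-6: L=3 ×1
Each group contributes A^e * Σ count * d^(L-1):
Powers of d = -A^2 - A^-2: d^2 = A^4 + 2 + A^-4; d^3 = -A^6 - 3*A^2 - 3*A^-2 - A^-6; d^4 = A^8 + 4*A^4 + 6 + 4*A^-4 + A^-8; d^5 = -A^10 - 5*A^6 - 10*A^2 - 10*A^-2 - 5*A^-6 - A^-10.
  A^6 * (d^4) = A^14 + 4*A^10 + 6*A^6 + 4*A^2 + A^-2
  A^4 * (5*d^3 + d^5) = -A^14 - 10*A^10 - 25*A^6 - 25*A^2 - 10*A^-2 - A^-6
  A^2 * (10*d^2 + 5*d^4) = 5*A^10 + 30*A^6 + 50*A^2 + 30*A^-2 + 5*A^-6
  A^0 * (10*d + 10*d^3) = -10*A^6 - 40*A^2 - 40*A^-2 - 10*A^-6
  A^-2 * (5 + 10*d^2) = 10*A^2 + 25*A^-2 + 10*A^-6
  A^-4 * (6*d) = -6*A^-2 - 6*A^-6
  A^-6 * (d^2) = A^-2 + 2*A^-6 + A^-10
Summing the groups: <K> = -A^10 + A^6 - A^2 + A^-2 + A^-10

Answer: -A^10 + A^6 - A^2 + A^-2 + A^-10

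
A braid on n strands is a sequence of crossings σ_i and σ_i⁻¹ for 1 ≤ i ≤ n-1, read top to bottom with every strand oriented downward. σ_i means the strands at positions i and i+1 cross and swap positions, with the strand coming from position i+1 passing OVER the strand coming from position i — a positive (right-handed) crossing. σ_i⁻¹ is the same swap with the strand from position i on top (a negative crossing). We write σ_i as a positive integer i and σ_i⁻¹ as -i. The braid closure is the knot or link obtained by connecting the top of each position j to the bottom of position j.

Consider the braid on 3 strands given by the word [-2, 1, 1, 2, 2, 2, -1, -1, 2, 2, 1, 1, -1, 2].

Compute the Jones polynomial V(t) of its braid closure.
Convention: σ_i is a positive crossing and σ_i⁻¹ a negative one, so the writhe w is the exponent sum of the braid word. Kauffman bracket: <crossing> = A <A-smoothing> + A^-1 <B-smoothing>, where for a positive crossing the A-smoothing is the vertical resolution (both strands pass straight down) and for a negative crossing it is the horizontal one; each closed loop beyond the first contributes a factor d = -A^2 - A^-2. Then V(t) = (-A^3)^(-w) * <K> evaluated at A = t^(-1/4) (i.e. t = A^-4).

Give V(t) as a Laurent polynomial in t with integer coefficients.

t^10 - 3*t^9 + 5*t^8 - 7*t^7 + 7*t^6 - 7*t^5 + 6*t^4 - 3*t^3 + 2*t^2

Derivation:
The presented braid s2^-1 s1 s1 s2 s2 s2 s1^-1 s1^-1 s2 s2 s1 s1 s1^-1 s2 on 3 strands reduces by inverse Markov moves (closure unchanged at each step):
  Deconjugate: the word is γ·β·γ⁻¹ with γ = s2^-1 s1 (prefix) and γ⁻¹ = s1^-1 s2 (suffix); strip both.
Reduced to β = s1 s2 s2 s2 s1^-1 s1^-1 s2 s2 s1 s1 on 3 strands, 10 crossings.
Compute on β:
Braid: s1 s2 s2 s2 s1^-1 s1^-1 s2 s2 s1 s1 on 3 strands, 10 crossings.
Writhe w = (#positive) - (#negative) = 8 - 2 = 6.
Enumerate smoothing states for the bracket polynomial. There are 2^10 = 1024 states.
For each crossing: s=0 is the vertical smoothing, s=1 horizontal. Crossing k contributes A^(sign_k * (1 - 2*s_k)); loop factor d = -A^2 - A^-2.
Tabulate the states by total A-exponent and number of loops L (A-exp: L × count):
  A^10: L=3 ×1
  A^8: L=2 ×7, L=4 ×3
  A^6: L=1 ×10, L=3 ×32, L=5 ×3
  A^4: L=2 ×76, L=4 ×43, L=6 ×1
  A^2: L=1 ×51, L=3 ×132, L=5 ×27
  A^0: L=2 ×135, L=4 ×109, L=6 ×8
  A^-2: L=3 ×161, L=5 ×48, L=7 ×1
  A^-4: L=4 ×109, L=6 ×11
  A^-6: L=5 ×44, L=7 ×1
  A^-8: L=6 ×10
  A^-10: L=7 ×1
Each group contributes A^e * Σ count * d^(L-1):
Powers of d = -A^2 - A^-2: d^2 = A^4 + 2 + A^-4; d^3 = -A^6 - 3*A^2 - 3*A^-2 - A^-6; d^4 = A^8 + 4*A^4 + 6 + 4*A^-4 + A^-8; d^5 = -A^10 - 5*A^6 - 10*A^2 - 10*A^-2 - 5*A^-6 - A^-10; d^6 = A^12 + 6*A^8 + 15*A^4 + 20 + 15*A^-4 + 6*A^-8 + A^-12.
  A^10 * (d^2) = A^14 + 2*A^10 + A^6
  A^8 * (7*d + 3*d^3) = -3*A^14 - 16*A^10 - 16*A^6 - 3*A^2
  A^6 * (10 + 32*d^2 + 3*d^4) = 3*A^14 + 44*A^10 + 92*A^6 + 44*A^2 + 3*A^-2
  A^4 * (76*d + 43*d^3 + d^5) = -A^14 - 48*A^10 - 215*A^6 - 215*A^2 - 48*A^-2 - A^-6
  A^2 * (51 + 132*d^2 + 27*d^4) = 27*A^10 + 240*A^6 + 477*A^2 + 240*A^-2 + 27*A^-6
  A^0 * (135*d + 109*d^3 + 8*d^5) = -8*A^10 - 149*A^6 - 542*A^2 - 542*A^-2 - 149*A^-6 - 8*A^-10
  A^-2 * (161*d^2 + 48*d^4 + d^6) = A^10 + 54*A^6 + 368*A^2 + 630*A^-2 + 368*A^-6 + 54*A^-10 + A^-14
  A^-4 * (109*d^3 + 11*d^5) = -11*A^6 - 164*A^2 - 437*A^-2 - 437*A^-6 - 164*A^-10 - 11*A^-14
  A^-6 * (44*d^4 + d^6) = A^6 + 50*A^2 + 191*A^-2 + 284*A^-6 + 191*A^-10 + 50*A^-14 + A^-18
  A^-8 * (10*d^5) = -10*A^2 - 50*A^-2 - 100*A^-6 - 100*A^-10 - 50*A^-14 - 10*A^-18
  A^-10 * (d^6) = A^2 + 6*A^-2 + 15*A^-6 + 20*A^-10 + 15*A^-14 + 6*A^-18 + A^-22
Summing the groups: <K> = 2*A^10 - 3*A^6 + 6*A^2 - 7*A^-2 + 7*A^-6 - 7*A^-10 + 5*A^-14 - 3*A^-18 + A^-22
Normalise by the writhe: (-A^3)^(-w) = (-A^3)^(-6) = A^-18, so f(A) = A^-18 * <K> = 2*A^-8 - 3*A^-12 + 6*A^-16 - 7*A^-20 + 7*A^-24 - 7*A^-28 + 5*A^-32 - 3*A^-36 + A^-40.
Substitute A = t^(-1/4), i.e. A^e → t^(-e/4): V(t) = t^10 - 3*t^9 + 5*t^8 - 7*t^7 + 7*t^6 - 7*t^5 + 6*t^4 - 3*t^3 + 2*t^2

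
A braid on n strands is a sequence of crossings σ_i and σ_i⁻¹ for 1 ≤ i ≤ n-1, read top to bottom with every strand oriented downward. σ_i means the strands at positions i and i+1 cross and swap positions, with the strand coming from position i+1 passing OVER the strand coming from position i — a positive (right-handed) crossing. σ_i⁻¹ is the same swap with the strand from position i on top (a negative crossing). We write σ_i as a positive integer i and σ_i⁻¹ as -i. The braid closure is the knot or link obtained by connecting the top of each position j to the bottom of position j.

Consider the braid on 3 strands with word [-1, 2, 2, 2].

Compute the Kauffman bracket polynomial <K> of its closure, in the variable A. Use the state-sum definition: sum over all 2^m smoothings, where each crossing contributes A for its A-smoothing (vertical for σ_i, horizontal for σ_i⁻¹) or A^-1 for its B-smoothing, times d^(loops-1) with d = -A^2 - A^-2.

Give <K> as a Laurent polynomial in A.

Braid: s1^-1 s2 s2 s2 on 3 strands, 4 crossings.
Writhe w = (#positive) - (#negative) = 3 - 1 = 2.
Computing the Kauffman bracket via state sum. There are 2^4 = 16 states.
Smooth each crossing (0=||, 1=⌣⌢); contribution A^(Σ sign_k(1-2s_k)) * d^(L-1).
  state 0000: A-exp=+2, loops=3, term = A^2 * d^2
  state 0001: A-exp=+0, loops=2, term = A^0 * d^1
  state 0010: A-exp=+0, loops=2, term = A^0 * d^1
  state 0011: A-exp=-2, loops=3, term = A^-2 * d^2
  state 0100: A-exp=+0, loops=2, term = A^0 * d^1
  state 0101: A-exp=-2, loops=3, term = A^-2 * d^2
  state 0110: A-exp=-2, loops=3, term = A^-2 * d^2
  state 0111: A-exp=-4, loops=4, term = A^-4 * d^3
  state 1000: A-exp=+4, loops=2, term = A^4 * d^1
  state 1001: A-exp=+2, loops=1, term = A^2 * d^0
  state 1010: A-exp=+2, loops=1, term = A^2 * d^0
  state 1011: A-exp=+0, loops=2, term = A^0 * d^1
  state 1100: A-exp=+2, loops=1, term = A^2 * d^0
  state 1101: A-exp=+0, loops=2, term = A^0 * d^1
  state 1110: A-exp=+0, loops=2, term = A^0 * d^1
  state 1111: A-exp=-2, loops=3, term = A^-2 * d^2
Collect the terms by A-exponent (count of states per loop number):
Powers of d = -A^2 - A^-2: d^2 = A^4 + 2 + A^-4; d^3 = -A^6 - 3*A^2 - 3*A^-2 - A^-6.
  A^4 * (d) = -A^6 - A^2
  A^2 * (3 + d^2) = A^6 + 5*A^2 + A^-2
  A^0 * (6*d) = -6*A^2 - 6*A^-2
  A^-2 * (4*d^2) = 4*A^2 + 8*A^-2 + 4*A^-6
  A^-4 * (d^3) = -A^2 - 3*A^-2 - 3*A^-6 - A^-10
Summing the groups: <K> = A^2 + A^-6 - A^-10

Answer: A^2 + A^-6 - A^-10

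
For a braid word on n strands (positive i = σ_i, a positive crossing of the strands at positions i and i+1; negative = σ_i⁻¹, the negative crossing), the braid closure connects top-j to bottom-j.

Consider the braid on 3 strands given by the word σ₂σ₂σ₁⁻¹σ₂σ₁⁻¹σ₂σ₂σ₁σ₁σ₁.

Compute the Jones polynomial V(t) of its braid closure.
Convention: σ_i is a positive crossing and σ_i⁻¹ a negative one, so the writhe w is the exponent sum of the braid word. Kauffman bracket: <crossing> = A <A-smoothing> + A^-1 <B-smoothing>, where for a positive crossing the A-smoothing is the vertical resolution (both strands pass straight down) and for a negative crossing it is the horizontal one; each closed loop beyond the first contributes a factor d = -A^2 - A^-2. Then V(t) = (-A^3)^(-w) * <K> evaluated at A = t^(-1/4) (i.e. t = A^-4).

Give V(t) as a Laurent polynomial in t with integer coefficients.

Braid: s2 s2 s1^-1 s2 s1^-1 s2 s2 s1 s1 s1 on 3 strands, 10 crossings.
Writhe w = (#positive) - (#negative) = 8 - 2 = 6.
Computing the Kauffman bracket via state sum. There are 2^10 = 1024 states.
Each crossing splits two ways (0=vertical, 1=horizontal). The state's weight is A^(#A-smoothings - #B-smoothings) * d^(loops - 1).
Tabulate the states by total A-exponent and number of loops L (A-exp: L × count):
  A^10: L=3 ×1
  A^8: L=2 ×7, L=4 ×3
  A^6: L=1 ×14, L=3 ×28, L=5 ×3
  A^4: L=2 ×88, L=4 ×31, L=6 ×1
  A^2: L=1 ×63, L=3 ×133, L=5 ×14
  A^0: L=2 ×159, L=4 ×91, L=6 ×2
  A^-2: L=3 ×180, L=5 ×30
  A^-4: L=4 ×116, L=6 ×4
  A^-6: L=5 ×45
  A^-8: L=6 ×10
  A^-10: L=7 ×1
Each group contributes A^e * Σ count * d^(L-1):
Powers of d = -A^2 - A^-2: d^2 = A^4 + 2 + A^-4; d^3 = -A^6 - 3*A^2 - 3*A^-2 - A^-6; d^4 = A^8 + 4*A^4 + 6 + 4*A^-4 + A^-8; d^5 = -A^10 - 5*A^6 - 10*A^2 - 10*A^-2 - 5*A^-6 - A^-10; d^6 = A^12 + 6*A^8 + 15*A^4 + 20 + 15*A^-4 + 6*A^-8 + A^-12.
  A^10 * (d^2) = A^14 + 2*A^10 + A^6
  A^8 * (7*d + 3*d^3) = -3*A^14 - 16*A^10 - 16*A^6 - 3*A^2
  A^6 * (14 + 28*d^2 + 3*d^4) = 3*A^14 + 40*A^10 + 88*A^6 + 40*A^2 + 3*A^-2
  A^4 * (88*d + 31*d^3 + d^5) = -A^14 - 36*A^10 - 191*A^6 - 191*A^2 - 36*A^-2 - A^-6
  A^2 * (63 + 133*d^2 + 14*d^4) = 14*A^10 + 189*A^6 + 413*A^2 + 189*A^-2 + 14*A^-6
  A^0 * (159*d + 91*d^3 + 2*d^5) = -2*A^10 - 101*A^6 - 452*A^2 - 452*A^-2 - 101*A^-6 - 2*A^-10
  A^-2 * (180*d^2 + 30*d^4) = 30*A^6 + 300*A^2 + 540*A^-2 + 300*A^-6 + 30*A^-10
  A^-4 * (116*d^3 + 4*d^5) = -4*A^6 - 136*A^2 - 388*A^-2 - 388*A^-6 - 136*A^-10 - 4*A^-14
  A^-6 * (45*d^4) = 45*A^2 + 180*A^-2 + 270*A^-6 + 180*A^-10 + 45*A^-14
  A^-8 * (10*d^5) = -10*A^2 - 50*A^-2 - 100*A^-6 - 100*A^-10 - 50*A^-14 - 10*A^-18
  A^-10 * (d^6) = A^2 + 6*A^-2 + 15*A^-6 + 20*A^-10 + 15*A^-14 + 6*A^-18 + A^-22
Summing the groups: <K> = 2*A^10 - 4*A^6 + 7*A^2 - 8*A^-2 + 9*A^-6 - 8*A^-10 + 6*A^-14 - 4*A^-18 + A^-22
Normalise by the writhe: (-A^3)^(-w) = (-A^3)^(-6) = A^-18, so f(A) = A^-18 * <K> = 2*A^-8 - 4*A^-12 + 7*A^-16 - 8*A^-20 + 9*A^-24 - 8*A^-28 + 6*A^-32 - 4*A^-36 + A^-40.
Substitute A = t^(-1/4), i.e. A^e → t^(-e/4): V(t) = t^10 - 4*t^9 + 6*t^8 - 8*t^7 + 9*t^6 - 8*t^5 + 7*t^4 - 4*t^3 + 2*t^2

Answer: t^10 - 4*t^9 + 6*t^8 - 8*t^7 + 9*t^6 - 8*t^5 + 7*t^4 - 4*t^3 + 2*t^2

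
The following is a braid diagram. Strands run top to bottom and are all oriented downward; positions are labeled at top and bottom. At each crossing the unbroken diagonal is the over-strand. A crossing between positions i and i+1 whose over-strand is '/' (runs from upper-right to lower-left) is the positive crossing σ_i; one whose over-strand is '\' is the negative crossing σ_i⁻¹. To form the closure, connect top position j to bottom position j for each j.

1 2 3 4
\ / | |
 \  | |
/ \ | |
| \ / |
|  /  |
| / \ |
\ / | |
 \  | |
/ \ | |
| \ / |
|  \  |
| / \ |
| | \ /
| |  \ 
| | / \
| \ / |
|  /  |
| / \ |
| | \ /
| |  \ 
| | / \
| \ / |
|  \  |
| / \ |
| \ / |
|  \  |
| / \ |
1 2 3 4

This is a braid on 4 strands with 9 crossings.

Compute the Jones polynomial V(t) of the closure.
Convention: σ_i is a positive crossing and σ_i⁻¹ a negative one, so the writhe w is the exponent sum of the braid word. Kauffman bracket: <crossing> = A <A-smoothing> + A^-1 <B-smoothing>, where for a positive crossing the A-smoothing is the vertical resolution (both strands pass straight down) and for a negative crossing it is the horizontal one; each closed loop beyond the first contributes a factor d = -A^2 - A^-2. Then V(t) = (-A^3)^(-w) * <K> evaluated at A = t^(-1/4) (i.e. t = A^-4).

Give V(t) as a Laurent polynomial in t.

Reading the diagram top to bottom ('/'-over between positions i,i+1 = s_i, '\'-over = s_i^-1): braid word = s1^-1 s2 s1^-1 s2^-1 s3^-1 s2 s3^-1 s2^-1 s2^-1.
Braid: s1^-1 s2 s1^-1 s2^-1 s3^-1 s2 s3^-1 s2^-1 s2^-1 on 4 strands, 9 crossings.
Writhe w = (#positive) - (#negative) = 2 - 7 = -5.
Enumerate smoothing states for the bracket polynomial. There are 2^9 = 512 states.
Each crossing splits two ways (0=vertical, 1=horizontal). The state's weight is A^(#A-smoothings - #B-smoothings) * d^(loops - 1).
Tabulate the states by total A-exponent and number of loops L (A-exp: L × count):
  A^9: L=5 ×1
  A^7: L=4 ×9
  A^5: L=3 ×30, L=5 ×6
  A^3: L=2 ×45, L=4 ×37, L=6 ×2
  A^1: L=1 ×27, L=3 ×78, L=5 ×21
  A^-1: L=2 ×67, L=4 ×53, L=6 ×6
  A^-3: L=1 ×12, L=3 ×53, L=5 ×18, L=7 ×1
  A^-5: L=2 ×14, L=4 ×19, L=6 ×3
  A^-7: L=3 ×6, L=5 ×3
  A^-9: L=4 ×1
Each group contributes A^e * Σ count * d^(L-1):
Powers of d = -A^2 - A^-2: d^2 = A^4 + 2 + A^-4; d^3 = -A^6 - 3*A^2 - 3*A^-2 - A^-6; d^4 = A^8 + 4*A^4 + 6 + 4*A^-4 + A^-8; d^5 = -A^10 - 5*A^6 - 10*A^2 - 10*A^-2 - 5*A^-6 - A^-10; d^6 = A^12 + 6*A^8 + 15*A^4 + 20 + 15*A^-4 + 6*A^-8 + A^-12.
  A^9 * (d^4) = A^17 + 4*A^13 + 6*A^9 + 4*A^5 + A
  A^7 * (9*d^3) = -9*A^13 - 27*A^9 - 27*A^5 - 9*A
  A^5 * (30*d^2 + 6*d^4) = 6*A^13 + 54*A^9 + 96*A^5 + 54*A + 6*A^-3
  A^3 * (45*d + 37*d^3 + 2*d^5) = -2*A^13 - 47*A^9 - 176*A^5 - 176*A - 47*A^-3 - 2*A^-7
  A^1 * (27 + 78*d^2 + 21*d^4) = 21*A^9 + 162*A^5 + 309*A + 162*A^-3 + 21*A^-7
  A^-1 * (67*d + 53*d^3 + 6*d^5) = -6*A^9 - 83*A^5 - 286*A - 286*A^-3 - 83*A^-7 - 6*A^-11
  A^-3 * (12 + 53*d^2 + 18*d^4 + d^6) = A^9 + 24*A^5 + 140*A + 246*A^-3 + 140*A^-7 + 24*A^-11 + A^-15
  A^-5 * (14*d + 19*d^3 + 3*d^5) = -3*A^5 - 34*A - 101*A^-3 - 101*A^-7 - 34*A^-11 - 3*A^-15
  A^-7 * (6*d^2 + 3*d^4) = 3*A + 18*A^-3 + 30*A^-7 + 18*A^-11 + 3*A^-15
  A^-9 * (d^3) = -A^-3 - 3*A^-7 - 3*A^-11 - A^-15
Summing the groups: <K> = A^17 - A^13 + 2*A^9 - 3*A^5 + 2*A - 3*A^-3 + 2*A^-7 - A^-11
Normalise by the writhe: (-A^3)^(-w) = (-A^3)^(5) = -A^15, so f(A) = -A^15 * <K> = -A^32 + A^28 - 2*A^24 + 3*A^20 - 2*A^16 + 3*A^12 - 2*A^8 + A^4.
Substitute A = t^(-1/4), i.e. A^e → t^(-e/4): V(t) = t^-1 - 2*t^-2 + 3*t^-3 - 2*t^-4 + 3*t^-5 - 2*t^-6 + t^-7 - t^-8

Answer: t^-1 - 2*t^-2 + 3*t^-3 - 2*t^-4 + 3*t^-5 - 2*t^-6 + t^-7 - t^-8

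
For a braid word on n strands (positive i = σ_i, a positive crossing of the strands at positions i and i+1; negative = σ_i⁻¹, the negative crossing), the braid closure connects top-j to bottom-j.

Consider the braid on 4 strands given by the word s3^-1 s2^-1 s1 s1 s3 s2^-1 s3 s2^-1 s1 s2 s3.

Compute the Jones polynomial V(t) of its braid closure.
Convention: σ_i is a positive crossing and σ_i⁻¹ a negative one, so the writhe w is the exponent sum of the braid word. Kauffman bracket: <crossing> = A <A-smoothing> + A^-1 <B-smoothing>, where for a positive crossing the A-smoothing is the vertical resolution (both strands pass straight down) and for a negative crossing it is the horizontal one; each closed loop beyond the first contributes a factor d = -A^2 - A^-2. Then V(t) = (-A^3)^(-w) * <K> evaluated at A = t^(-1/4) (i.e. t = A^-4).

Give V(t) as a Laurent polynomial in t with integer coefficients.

The presented braid s3^-1 s2^-1 s1 s1 s3 s2^-1 s3 s2^-1 s1 s2 s3 on 4 strands reduces by inverse Markov moves (closure unchanged at each step):
  Deconjugate: the word is γ·β·γ⁻¹ with γ = s3^-1 s2^-1 (prefix) and γ⁻¹ = s2 s3 (suffix); strip both.
Reduced to β = s1 s1 s3 s2^-1 s3 s2^-1 s1 on 4 strands, 7 crossings.
Compute on β:
Braid: s1 s1 s3 s2^-1 s3 s2^-1 s1 on 4 strands, 7 crossings.
Writhe w = (#positive) - (#negative) = 5 - 2 = 3.
Computing the Kauffman bracket via state sum. There are 2^7 = 128 states.
Each crossing splits two ways (0=vertical, 1=horizontal). The state's weight is A^(#A-smoothings - #B-smoothings) * d^(loops - 1).
Tabulate the states by total A-exponent and number of loops L (A-exp: L × count):
  A^7: L=4 ×1
  A^5: L=3 ×7
  A^3: L=2 ×17, L=4 ×4
  A^1: L=1 ×15, L=3 ×19, L=5 ×1
  A^-1: L=2 ×27, L=4 ×8
  A^-3: L=3 ×20, L=5 ×1
  A^-5: L=4 ×7
  A^-7: L=5 ×1
Each group contributes A^e * Σ count * d^(L-1):
Powers of d = -A^2 - A^-2: d^2 = A^4 + 2 + A^-4; d^3 = -A^6 - 3*A^2 - 3*A^-2 - A^-6; d^4 = A^8 + 4*A^4 + 6 + 4*A^-4 + A^-8.
  A^7 * (d^3) = -A^13 - 3*A^9 - 3*A^5 - A
  A^5 * (7*d^2) = 7*A^9 + 14*A^5 + 7*A
  A^3 * (17*d + 4*d^3) = -4*A^9 - 29*A^5 - 29*A - 4*A^-3
  A^1 * (15 + 19*d^2 + d^4) = A^9 + 23*A^5 + 59*A + 23*A^-3 + A^-7
  A^-1 * (27*d + 8*d^3) = -8*A^5 - 51*A - 51*A^-3 - 8*A^-7
  A^-3 * (20*d^2 + d^4) = A^5 + 24*A + 46*A^-3 + 24*A^-7 + A^-11
  A^-5 * (7*d^3) = -7*A - 21*A^-3 - 21*A^-7 - 7*A^-11
  A^-7 * (d^4) = A + 4*A^-3 + 6*A^-7 + 4*A^-11 + A^-15
Summing the groups: <K> = -A^13 + A^9 - 2*A^5 + 3*A - 3*A^-3 + 2*A^-7 - 2*A^-11 + A^-15
Normalise by the writhe: (-A^3)^(-w) = (-A^3)^(-3) = -A^-9, so f(A) = -A^-9 * <K> = A^4 - 1 + 2*A^-4 - 3*A^-8 + 3*A^-12 - 2*A^-16 + 2*A^-20 - A^-24.
Substitute A = t^(-1/4), i.e. A^e → t^(-e/4): V(t) = -t^6 + 2*t^5 - 2*t^4 + 3*t^3 - 3*t^2 + 2*t - 1 + t^-1

Answer: -t^6 + 2*t^5 - 2*t^4 + 3*t^3 - 3*t^2 + 2*t - 1 + t^-1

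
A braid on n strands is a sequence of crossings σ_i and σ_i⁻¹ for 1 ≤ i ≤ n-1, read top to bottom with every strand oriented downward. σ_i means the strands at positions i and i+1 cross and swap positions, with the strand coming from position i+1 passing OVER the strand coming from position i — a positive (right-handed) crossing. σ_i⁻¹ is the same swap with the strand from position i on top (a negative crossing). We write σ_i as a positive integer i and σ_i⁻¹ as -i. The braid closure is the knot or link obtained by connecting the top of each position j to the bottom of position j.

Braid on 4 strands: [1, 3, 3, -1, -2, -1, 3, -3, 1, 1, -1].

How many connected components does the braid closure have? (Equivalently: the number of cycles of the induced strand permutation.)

3

Derivation:
Track the strand permutation on 4 strands, starting from identity.
  step 1: s1 swaps positions 1,2 -> [2 1 3 4]
  step 2: s3 swaps positions 3,4 -> [2 1 4 3]
  step 3: s3 swaps positions 3,4 -> [2 1 3 4]
  step 4: s1^-1 swaps positions 1,2 -> [1 2 3 4]
  step 5: s2^-1 swaps positions 2,3 -> [1 3 2 4]
  step 6: s1^-1 swaps positions 1,2 -> [3 1 2 4]
  step 7: s3 swaps positions 3,4 -> [3 1 4 2]
  step 8: s3^-1 swaps positions 3,4 -> [3 1 2 4]
  step 9: s1 swaps positions 1,2 -> [1 3 2 4]
  step 10: s1 swaps positions 1,2 -> [3 1 2 4]
  step 11: s1^-1 swaps positions 1,2 -> [1 3 2 4]
Final permutation (position -> original strand): [1 3 2 4]
Closure components = cycle count of this permutation = 3.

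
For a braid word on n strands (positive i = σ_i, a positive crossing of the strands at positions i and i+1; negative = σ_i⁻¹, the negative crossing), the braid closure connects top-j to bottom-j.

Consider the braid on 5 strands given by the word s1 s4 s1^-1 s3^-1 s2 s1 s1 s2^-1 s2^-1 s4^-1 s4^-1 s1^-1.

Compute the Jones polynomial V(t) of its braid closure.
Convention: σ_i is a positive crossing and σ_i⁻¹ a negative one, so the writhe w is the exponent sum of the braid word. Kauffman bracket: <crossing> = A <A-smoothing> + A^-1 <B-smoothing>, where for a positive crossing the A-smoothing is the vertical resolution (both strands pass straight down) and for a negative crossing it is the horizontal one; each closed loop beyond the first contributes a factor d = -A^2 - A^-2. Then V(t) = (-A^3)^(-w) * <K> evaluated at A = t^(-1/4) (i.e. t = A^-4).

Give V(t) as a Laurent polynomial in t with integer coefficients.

The presented braid s1 s4 s1^-1 s3^-1 s2 s1 s1 s2^-1 s2^-1 s4^-1 s4^-1 s1^-1 on 5 strands reduces by inverse Markov moves (closure unchanged at each step):
  Deconjugate: the word is γ·β·γ⁻¹ with γ = s1 s4 (prefix) and γ⁻¹ = s4^-1 s1^-1 (suffix); strip both.
  Destabilize: the word has the form β·s4^-1 where s4^-1 occurs only as the final letter (β ∈ B_4); drop it and the last strand → 4 strands.
Reduced to β = s1^-1 s3^-1 s2 s1 s1 s2^-1 s2^-1 on 4 strands, 7 crossings.
Compute on β:
Braid: s1^-1 s3^-1 s2 s1 s1 s2^-1 s2^-1 on 4 strands, 7 crossings.
Writhe w = (#positive) - (#negative) = 3 - 4 = -1.
State-sum expansion of <K>. There are 2^7 = 128 states.
For each crossing: s=0 is the vertical smoothing, s=1 horizontal. Crossing k contributes A^(sign_k * (1 - 2*s_k)); loop factor d = -A^2 - A^-2.
Tabulate the states by total A-exponent and number of loops L (A-exp: L × count):
  A^7: L=2 ×1
  A^5: L=1 ×2, L=3 ×5
  A^3: L=2 ×15, L=4 ×6
  A^1: L=1 ×9, L=3 ×24, L=5 ×2
  A^-1: L=2 ×22, L=4 ×13
  A^-3: L=1 ×2, L=3 ×17, L=5 ×2
  A^-5: L=2 ×3, L=4 ×4
  A^-7: L=3 ×1
Each group contributes A^e * Σ count * d^(L-1):
Powers of d = -A^2 - A^-2: d^2 = A^4 + 2 + A^-4; d^3 = -A^6 - 3*A^2 - 3*A^-2 - A^-6; d^4 = A^8 + 4*A^4 + 6 + 4*A^-4 + A^-8.
  A^7 * (d) = -A^9 - A^5
  A^5 * (2 + 5*d^2) = 5*A^9 + 12*A^5 + 5*A
  A^3 * (15*d + 6*d^3) = -6*A^9 - 33*A^5 - 33*A - 6*A^-3
  A^1 * (9 + 24*d^2 + 2*d^4) = 2*A^9 + 32*A^5 + 69*A + 32*A^-3 + 2*A^-7
  A^-1 * (22*d + 13*d^3) = -13*A^5 - 61*A - 61*A^-3 - 13*A^-7
  A^-3 * (2 + 17*d^2 + 2*d^4) = 2*A^5 + 25*A + 48*A^-3 + 25*A^-7 + 2*A^-11
  A^-5 * (3*d + 4*d^3) = -4*A - 15*A^-3 - 15*A^-7 - 4*A^-11
  A^-7 * (d^2) = A^-3 + 2*A^-7 + A^-11
Summing the groups: <K> = -A^5 + A - A^-3 + A^-7 - A^-11
Normalise by the writhe: (-A^3)^(-w) = (-A^3)^(1) = -A^3, so f(A) = -A^3 * <K> = A^8 - A^4 + 1 - A^-4 + A^-8.
Substitute A = t^(-1/4), i.e. A^e → t^(-e/4): V(t) = t^2 - t + 1 - t^-1 + t^-2

Answer: t^2 - t + 1 - t^-1 + t^-2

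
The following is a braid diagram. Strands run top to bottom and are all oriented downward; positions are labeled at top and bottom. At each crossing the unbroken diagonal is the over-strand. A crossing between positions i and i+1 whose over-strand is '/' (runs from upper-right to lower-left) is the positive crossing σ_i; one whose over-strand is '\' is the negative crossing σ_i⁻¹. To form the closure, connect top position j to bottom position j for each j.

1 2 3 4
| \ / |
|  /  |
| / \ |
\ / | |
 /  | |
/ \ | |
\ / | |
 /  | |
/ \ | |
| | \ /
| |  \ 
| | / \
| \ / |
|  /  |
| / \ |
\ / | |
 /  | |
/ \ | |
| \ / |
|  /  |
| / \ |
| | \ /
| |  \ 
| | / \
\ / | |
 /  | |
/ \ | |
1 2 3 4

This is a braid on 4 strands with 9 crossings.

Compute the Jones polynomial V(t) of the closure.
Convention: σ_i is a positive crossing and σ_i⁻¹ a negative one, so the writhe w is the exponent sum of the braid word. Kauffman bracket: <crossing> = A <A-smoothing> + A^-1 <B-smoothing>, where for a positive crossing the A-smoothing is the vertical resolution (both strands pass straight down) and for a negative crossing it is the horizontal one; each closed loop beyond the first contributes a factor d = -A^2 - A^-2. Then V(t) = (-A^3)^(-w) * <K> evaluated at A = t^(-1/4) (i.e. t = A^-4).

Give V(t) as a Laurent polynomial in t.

-t^7 + 2*t^6 - 2*t^5 + 2*t^4 - 2*t^3 + 2*t^2 - t + 1

Derivation:
Reading the diagram top to bottom ('/'-over between positions i,i+1 = s_i, '\'-over = s_i^-1): braid word = s2 s1 s1 s3^-1 s2 s1 s2 s3^-1 s1.
Braid: s2 s1 s1 s3^-1 s2 s1 s2 s3^-1 s1 on 4 strands, 9 crossings.
Writhe w = (#positive) - (#negative) = 7 - 2 = 5.
State-sum expansion of <K>. There are 2^9 = 512 states.
Smooth each crossing (0=||, 1=⌣⌢); contribution A^(Σ sign_k(1-2s_k)) * d^(L-1).
Tabulate the states by total A-exponent and number of loops L (A-exp: L × count):
  A^9: L=4 ×1
  A^7: L=3 ×9
  A^5: L=2 ×28, L=4 ×8
  A^3: L=1 ×32, L=3 ×48, L=5 ×4
  A^1: L=2 ×91, L=4 ×34, L=6 ×1
  A^-1: L=1 ×23, L=3 ×92, L=5 ×11
  A^-3: L=2 ×43, L=4 ×40, L=6 ×1
  A^-5: L=1 ×4, L=3 ×26, L=5 ×6
  A^-7: L=2 ×4, L=4 ×5
  A^-9: L=3 ×1
Each group contributes A^e * Σ count * d^(L-1):
Powers of d = -A^2 - A^-2: d^2 = A^4 + 2 + A^-4; d^3 = -A^6 - 3*A^2 - 3*A^-2 - A^-6; d^4 = A^8 + 4*A^4 + 6 + 4*A^-4 + A^-8; d^5 = -A^10 - 5*A^6 - 10*A^2 - 10*A^-2 - 5*A^-6 - A^-10.
  A^9 * (d^3) = -A^15 - 3*A^11 - 3*A^7 - A^3
  A^7 * (9*d^2) = 9*A^11 + 18*A^7 + 9*A^3
  A^5 * (28*d + 8*d^3) = -8*A^11 - 52*A^7 - 52*A^3 - 8*A^-1
  A^3 * (32 + 48*d^2 + 4*d^4) = 4*A^11 + 64*A^7 + 152*A^3 + 64*A^-1 + 4*A^-5
  A^1 * (91*d + 34*d^3 + d^5) = -A^11 - 39*A^7 - 203*A^3 - 203*A^-1 - 39*A^-5 - A^-9
  A^-1 * (23 + 92*d^2 + 11*d^4) = 11*A^7 + 136*A^3 + 273*A^-1 + 136*A^-5 + 11*A^-9
  A^-3 * (43*d + 40*d^3 + d^5) = -A^7 - 45*A^3 - 173*A^-1 - 173*A^-5 - 45*A^-9 - A^-13
  A^-5 * (4 + 26*d^2 + 6*d^4) = 6*A^3 + 50*A^-1 + 92*A^-5 + 50*A^-9 + 6*A^-13
  A^-7 * (4*d + 5*d^3) = -5*A^-1 - 19*A^-5 - 19*A^-9 - 5*A^-13
  A^-9 * (d^2) = A^-5 + 2*A^-9 + A^-13
Summing the groups: <K> = -A^15 + A^11 - 2*A^7 + 2*A^3 - 2*A^-1 + 2*A^-5 - 2*A^-9 + A^-13
Normalise by the writhe: (-A^3)^(-w) = (-A^3)^(-5) = -A^-15, so f(A) = -A^-15 * <K> = 1 - A^-4 + 2*A^-8 - 2*A^-12 + 2*A^-16 - 2*A^-20 + 2*A^-24 - A^-28.
Substitute A = t^(-1/4), i.e. A^e → t^(-e/4): V(t) = -t^7 + 2*t^6 - 2*t^5 + 2*t^4 - 2*t^3 + 2*t^2 - t + 1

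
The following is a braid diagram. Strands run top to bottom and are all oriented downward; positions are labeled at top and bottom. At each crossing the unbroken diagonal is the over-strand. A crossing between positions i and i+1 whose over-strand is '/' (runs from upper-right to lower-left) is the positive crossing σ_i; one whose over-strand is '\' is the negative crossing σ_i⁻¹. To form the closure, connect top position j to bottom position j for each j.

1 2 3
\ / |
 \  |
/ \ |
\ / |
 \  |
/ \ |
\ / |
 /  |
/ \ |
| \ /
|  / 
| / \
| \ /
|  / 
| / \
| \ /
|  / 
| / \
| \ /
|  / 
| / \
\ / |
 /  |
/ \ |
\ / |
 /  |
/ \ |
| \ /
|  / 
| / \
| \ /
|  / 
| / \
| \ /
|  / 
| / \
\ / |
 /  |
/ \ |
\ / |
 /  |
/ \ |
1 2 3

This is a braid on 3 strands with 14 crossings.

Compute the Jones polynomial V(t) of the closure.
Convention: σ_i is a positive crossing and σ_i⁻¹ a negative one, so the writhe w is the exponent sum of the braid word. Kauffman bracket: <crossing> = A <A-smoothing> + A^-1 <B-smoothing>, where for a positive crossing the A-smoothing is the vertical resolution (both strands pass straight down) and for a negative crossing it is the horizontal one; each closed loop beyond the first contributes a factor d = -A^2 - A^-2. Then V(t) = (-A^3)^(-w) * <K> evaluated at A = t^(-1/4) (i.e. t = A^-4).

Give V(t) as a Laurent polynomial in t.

Reading the diagram top to bottom ('/'-over between positions i,i+1 = s_i, '\'-over = s_i^-1): braid word = s1^-1 s1^-1 s1 s2 s2 s2 s2 s1 s1 s2 s2 s2 s1 s1.
The presented braid s1^-1 s1^-1 s1 s2 s2 s2 s2 s1 s1 s2 s2 s2 s1 s1 on 3 strands reduces by inverse Markov moves (closure unchanged at each step):
  Deconjugate: the word is γ·β·γ⁻¹ with γ = s1^-1 s1^-1 (prefix) and γ⁻¹ = s1 s1 (suffix); strip both.
Reduced to β = s1 s2 s2 s2 s2 s1 s1 s2 s2 s2 on 3 strands, 10 crossings.
Compute on β:
Braid: s1 s2 s2 s2 s2 s1 s1 s2 s2 s2 on 3 strands, 10 crossings.
Writhe w = (#positive) - (#negative) = 10 - 0 = 10.
Enumerate smoothing states for the bracket polynomial. There are 2^10 = 1024 states.
Smooth each crossing (0=||, 1=⌣⌢); contribution A^(Σ sign_k(1-2s_k)) * d^(L-1).
Tabulate the states by total A-exponent and number of loops L (A-exp: L × count):
  A^10: L=3 ×1
  A^8: L=2 ×10
  A^6: L=1 ×21, L=3 ×24
  A^4: L=2 ×84, L=4 ×36
  A^2: L=1 ×24, L=3 ×151, L=5 ×35
  A^0: L=2 ×72, L=4 ×159, L=6 ×21
  A^-2: L=3 ×98, L=5 ×105, L=7 ×7
  A^-4: L=4 ×76, L=6 ×43, L=8 ×1
  A^-6: L=5 ×35, L=7 ×10
  A^-8: L=6 ×9, L=8 ×1
  A^-10: L=7 ×1
Each group contributes A^e * Σ count * d^(L-1):
Powers of d = -A^2 - A^-2: d^2 = A^4 + 2 + A^-4; d^3 = -A^6 - 3*A^2 - 3*A^-2 - A^-6; d^4 = A^8 + 4*A^4 + 6 + 4*A^-4 + A^-8; d^5 = -A^10 - 5*A^6 - 10*A^2 - 10*A^-2 - 5*A^-6 - A^-10; d^6 = A^12 + 6*A^8 + 15*A^4 + 20 + 15*A^-4 + 6*A^-8 + A^-12; d^7 = -A^14 - 7*A^10 - 21*A^6 - 35*A^2 - 35*A^-2 - 21*A^-6 - 7*A^-10 - A^-14.
  A^10 * (d^2) = A^14 + 2*A^10 + A^6
  A^8 * (10*d) = -10*A^10 - 10*A^6
  A^6 * (21 + 24*d^2) = 24*A^10 + 69*A^6 + 24*A^2
  A^4 * (84*d + 36*d^3) = -36*A^10 - 192*A^6 - 192*A^2 - 36*A^-2
  A^2 * (24 + 151*d^2 + 35*d^4) = 35*A^10 + 291*A^6 + 536*A^2 + 291*A^-2 + 35*A^-6
  A^0 * (72*d + 159*d^3 + 21*d^5) = -21*A^10 - 264*A^6 - 759*A^2 - 759*A^-2 - 264*A^-6 - 21*A^-10
  A^-2 * (98*d^2 + 105*d^4 + 7*d^6) = 7*A^10 + 147*A^6 + 623*A^2 + 966*A^-2 + 623*A^-6 + 147*A^-10 + 7*A^-14
  A^-4 * (76*d^3 + 43*d^5 + d^7) = -A^10 - 50*A^6 - 312*A^2 - 693*A^-2 - 693*A^-6 - 312*A^-10 - 50*A^-14 - A^-18
  A^-6 * (35*d^4 + 10*d^6) = 10*A^6 + 95*A^2 + 290*A^-2 + 410*A^-6 + 290*A^-10 + 95*A^-14 + 10*A^-18
  A^-8 * (9*d^5 + d^7) = -A^6 - 16*A^2 - 66*A^-2 - 125*A^-6 - 125*A^-10 - 66*A^-14 - 16*A^-18 - A^-22
  A^-10 * (d^6) = A^2 + 6*A^-2 + 15*A^-6 + 20*A^-10 + 15*A^-14 + 6*A^-18 + A^-22
Summing the groups: <K> = A^14 + A^6 - A^-2 + A^-6 - A^-10 + A^-14 - A^-18
Normalise by the writhe: (-A^3)^(-w) = (-A^3)^(-10) = A^-30, so f(A) = A^-30 * <K> = A^-16 + A^-24 - A^-32 + A^-36 - A^-40 + A^-44 - A^-48.
Substitute A = t^(-1/4), i.e. A^e → t^(-e/4): V(t) = -t^12 + t^11 - t^10 + t^9 - t^8 + t^6 + t^4

Answer: -t^12 + t^11 - t^10 + t^9 - t^8 + t^6 + t^4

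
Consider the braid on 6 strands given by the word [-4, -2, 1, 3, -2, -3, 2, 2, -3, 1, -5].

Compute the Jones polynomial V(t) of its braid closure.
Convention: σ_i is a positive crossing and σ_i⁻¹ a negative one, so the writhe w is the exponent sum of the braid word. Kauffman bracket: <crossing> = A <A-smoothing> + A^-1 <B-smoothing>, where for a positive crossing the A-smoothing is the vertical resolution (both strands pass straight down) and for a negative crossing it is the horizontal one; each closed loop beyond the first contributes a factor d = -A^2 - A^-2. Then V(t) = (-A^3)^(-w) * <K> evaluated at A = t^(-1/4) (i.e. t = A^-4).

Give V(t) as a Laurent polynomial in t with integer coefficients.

t^3 - t^2 + t - 1 + t^-1 - t^-2 + t^-3

Derivation:
The presented braid s4^-1 s2^-1 s1 s3 s2^-1 s3^-1 s2 s2 s3^-1 s1 s5^-1 on 6 strands reduces by inverse Markov moves (closure unchanged at each step):
  Destabilize: the word has the form β·s5^-1 where s5^-1 occurs only as the final letter (β ∈ B_5); drop it and the last strand → 5 strands.
Reduced to β = s4^-1 s2^-1 s1 s3 s2^-1 s3^-1 s2 s2 s3^-1 s1 on 5 strands, 10 crossings.
Compute on β:
Braid: s4^-1 s2^-1 s1 s3 s2^-1 s3^-1 s2 s2 s3^-1 s1 on 5 strands, 10 crossings.
Writhe w = (#positive) - (#negative) = 5 - 5 = 0.
Computing the Kauffman bracket via state sum. There are 2^10 = 1024 states.
For each crossing: s=0 is the vertical smoothing, s=1 horizontal. Crossing k contributes A^(sign_k * (1 - 2*s_k)); loop factor d = -A^2 - A^-2.
Tabulate the states by total A-exponent and number of loops L (A-exp: L × count):
  A^10: L=4 ×1
  A^8: L=3 ×9, L=5 ×1
  A^6: L=2 ×27, L=4 ×18
  A^4: L=1 ×28, L=3 ×78, L=5 ×14
  A^2: L=2 ×116, L=4 ×88, L=6 ×6
  A^0: L=1 ×27, L=3 ×178, L=5 ×46, L=7 ×1
  A^-2: L=2 ×78, L=4 ×123, L=6 ×9
  A^-4: L=1 ×6, L=3 ×78, L=5 ×36
  A^-6: L=2 ×11, L=4 ×31, L=6 ×3
  A^-8: L=3 ×6, L=5 ×4
  A^-10: L=4 ×1
Each group contributes A^e * Σ count * d^(L-1):
Powers of d = -A^2 - A^-2: d^2 = A^4 + 2 + A^-4; d^3 = -A^6 - 3*A^2 - 3*A^-2 - A^-6; d^4 = A^8 + 4*A^4 + 6 + 4*A^-4 + A^-8; d^5 = -A^10 - 5*A^6 - 10*A^2 - 10*A^-2 - 5*A^-6 - A^-10; d^6 = A^12 + 6*A^8 + 15*A^4 + 20 + 15*A^-4 + 6*A^-8 + A^-12.
  A^10 * (d^3) = -A^16 - 3*A^12 - 3*A^8 - A^4
  A^8 * (9*d^2 + d^4) = A^16 + 13*A^12 + 24*A^8 + 13*A^4 + 1
  A^6 * (27*d + 18*d^3) = -18*A^12 - 81*A^8 - 81*A^4 - 18
  A^4 * (28 + 78*d^2 + 14*d^4) = 14*A^12 + 134*A^8 + 268*A^4 + 134 + 14*A^-4
  A^2 * (116*d + 88*d^3 + 6*d^5) = -6*A^12 - 118*A^8 - 440*A^4 - 440 - 118*A^-4 - 6*A^-8
  A^0 * (27 + 178*d^2 + 46*d^4 + d^6) = A^12 + 52*A^8 + 377*A^4 + 679 + 377*A^-4 + 52*A^-8 + A^-12
  A^-2 * (78*d + 123*d^3 + 9*d^5) = -9*A^8 - 168*A^4 - 537 - 537*A^-4 - 168*A^-8 - 9*A^-12
  A^-4 * (6 + 78*d^2 + 36*d^4) = 36*A^4 + 222 + 378*A^-4 + 222*A^-8 + 36*A^-12
  A^-6 * (11*d + 31*d^3 + 3*d^5) = -3*A^4 - 46 - 134*A^-4 - 134*A^-8 - 46*A^-12 - 3*A^-16
  A^-8 * (6*d^2 + 4*d^4) = 4 + 22*A^-4 + 36*A^-8 + 22*A^-12 + 4*A^-16
  A^-10 * (d^3) = -A^-4 - 3*A^-8 - 3*A^-12 - A^-16
Summing the groups: <K> = A^12 - A^8 + A^4 - 1 + A^-4 - A^-8 + A^-12
Normalise by the writhe: (-A^3)^(-w) = (-A^3)^(0) = 1, so f(A) = 1 * <K> = A^12 - A^8 + A^4 - 1 + A^-4 - A^-8 + A^-12.
Substitute A = t^(-1/4), i.e. A^e → t^(-e/4): V(t) = t^3 - t^2 + t - 1 + t^-1 - t^-2 + t^-3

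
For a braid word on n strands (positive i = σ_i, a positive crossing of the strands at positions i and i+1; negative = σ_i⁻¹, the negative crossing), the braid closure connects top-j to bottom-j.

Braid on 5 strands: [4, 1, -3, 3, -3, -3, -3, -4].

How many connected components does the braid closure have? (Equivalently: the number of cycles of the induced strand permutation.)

3

Derivation:
Track the strand permutation on 5 strands, starting from identity.
  step 1: s4 swaps positions 4,5 -> [1 2 3 5 4]
  step 2: s1 swaps positions 1,2 -> [2 1 3 5 4]
  step 3: s3^-1 swaps positions 3,4 -> [2 1 5 3 4]
  step 4: s3 swaps positions 3,4 -> [2 1 3 5 4]
  step 5: s3^-1 swaps positions 3,4 -> [2 1 5 3 4]
  step 6: s3^-1 swaps positions 3,4 -> [2 1 3 5 4]
  step 7: s3^-1 swaps positions 3,4 -> [2 1 5 3 4]
  step 8: s4^-1 swaps positions 4,5 -> [2 1 5 4 3]
Final permutation (position -> original strand): [2 1 5 4 3]
Closure components = cycle count of this permutation = 3.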